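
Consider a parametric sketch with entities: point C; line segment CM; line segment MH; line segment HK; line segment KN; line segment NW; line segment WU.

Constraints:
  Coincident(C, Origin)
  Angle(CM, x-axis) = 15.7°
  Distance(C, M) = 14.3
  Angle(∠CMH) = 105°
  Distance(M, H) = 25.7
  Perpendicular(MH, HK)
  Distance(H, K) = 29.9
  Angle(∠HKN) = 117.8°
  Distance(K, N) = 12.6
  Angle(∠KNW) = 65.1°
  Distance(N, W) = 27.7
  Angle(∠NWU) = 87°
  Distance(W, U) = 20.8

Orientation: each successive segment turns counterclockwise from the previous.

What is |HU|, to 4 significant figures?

11.60

C is at the origin; CM runs at 15.7° with length 14.3, so M = (13.77, 3.870). ∠CMH = 105.0° gives MH at 90.70° from the x-axis; with |MH| = 25.7, H = (13.45, 29.57). MH ⟂ HK, so HK runs at -179.3°; with |HK| = 29.9, K = (-16.45, 29.20). ∠HKN = 117.8° gives KN at -117.1° from the x-axis; with |KN| = 12.6, N = (-22.19, 17.99). ∠KNW = 65.1° gives NW at -2.200° from the x-axis; with |NW| = 27.7, W = (5.494, 16.92). ∠NWU = 87.0° gives WU at 90.80° from the x-axis; with |WU| = 20.8, U = (5.204, 37.72). Then |HU| = |U − H| = 11.60.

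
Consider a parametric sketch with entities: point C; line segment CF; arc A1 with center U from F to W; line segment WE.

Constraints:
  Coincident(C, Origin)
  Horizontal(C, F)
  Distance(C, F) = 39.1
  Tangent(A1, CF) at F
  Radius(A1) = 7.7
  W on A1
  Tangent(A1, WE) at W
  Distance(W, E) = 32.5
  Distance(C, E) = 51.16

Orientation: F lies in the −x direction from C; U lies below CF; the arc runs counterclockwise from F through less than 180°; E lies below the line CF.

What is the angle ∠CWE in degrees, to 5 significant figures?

77.256°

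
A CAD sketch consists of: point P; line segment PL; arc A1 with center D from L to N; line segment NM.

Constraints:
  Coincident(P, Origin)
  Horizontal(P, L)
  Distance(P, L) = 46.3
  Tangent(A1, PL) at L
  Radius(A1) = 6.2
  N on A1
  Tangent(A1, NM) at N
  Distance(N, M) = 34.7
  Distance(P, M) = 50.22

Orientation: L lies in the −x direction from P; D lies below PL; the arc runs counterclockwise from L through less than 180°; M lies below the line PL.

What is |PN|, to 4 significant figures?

52.35

Checks: |DN| = 6.200 ✓; ∠(DN, NM) = 90.00° ✓; |NM| = 34.70 ✓; |PM| = 50.22 ✓.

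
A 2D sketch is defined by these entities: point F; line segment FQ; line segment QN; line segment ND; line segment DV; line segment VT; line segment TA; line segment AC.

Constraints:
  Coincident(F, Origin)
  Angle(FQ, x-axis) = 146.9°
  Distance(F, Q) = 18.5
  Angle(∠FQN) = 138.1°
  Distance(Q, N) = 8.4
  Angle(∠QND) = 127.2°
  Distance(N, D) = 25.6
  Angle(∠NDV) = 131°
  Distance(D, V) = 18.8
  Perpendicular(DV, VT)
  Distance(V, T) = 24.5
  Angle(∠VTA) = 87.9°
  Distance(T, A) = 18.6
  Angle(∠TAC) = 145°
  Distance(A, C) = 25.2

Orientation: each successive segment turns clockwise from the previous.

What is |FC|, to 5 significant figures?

35.798

F is at the origin; FQ runs at 146.9° with length 18.5, so Q = (-15.498, 10.103). ∠FQN = 138.1° gives QN at 105.00° from the x-axis; with |QN| = 8.4, N = (-17.672, 18.217). ∠QND = 127.2° gives ND at 52.200° from the x-axis; with |ND| = 25.6, D = (-1.9815, 38.445). ∠NDV = 131.0° gives DV at 3.2000° from the x-axis; with |DV| = 18.8, V = (16.789, 39.494). DV is perpendicular to VT, so VT runs at -86.800°; with |VT| = 24.5, T = (18.157, 15.032). ∠VTA = 87.9° gives TA at -178.90° from the x-axis; with |TA| = 18.6, A = (-0.43971, 14.675). ∠TAC = 145.0° gives AC at 146.10° from the x-axis; with |AC| = 25.2, C = (-21.356, 28.730). Then |FC| = |C − F| = 35.798.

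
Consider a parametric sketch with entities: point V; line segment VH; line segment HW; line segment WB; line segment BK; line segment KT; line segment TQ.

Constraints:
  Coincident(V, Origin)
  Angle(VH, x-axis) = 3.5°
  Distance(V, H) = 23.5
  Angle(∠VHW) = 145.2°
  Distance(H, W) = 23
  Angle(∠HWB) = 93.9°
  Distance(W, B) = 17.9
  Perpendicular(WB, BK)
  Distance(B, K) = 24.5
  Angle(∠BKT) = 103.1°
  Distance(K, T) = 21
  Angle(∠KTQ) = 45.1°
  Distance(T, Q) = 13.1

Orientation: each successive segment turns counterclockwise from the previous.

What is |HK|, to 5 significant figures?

19.526

∠HWB = 93.9° gives WB at 124.40° from the x-axis; with |WB| = 17.9, B = (31.393, 30.459). WB ⟂ BK, so BK runs at -145.60°; with |BK| = 24.5, K = (11.178, 16.617). Then |HK| = |K − H| = 19.526.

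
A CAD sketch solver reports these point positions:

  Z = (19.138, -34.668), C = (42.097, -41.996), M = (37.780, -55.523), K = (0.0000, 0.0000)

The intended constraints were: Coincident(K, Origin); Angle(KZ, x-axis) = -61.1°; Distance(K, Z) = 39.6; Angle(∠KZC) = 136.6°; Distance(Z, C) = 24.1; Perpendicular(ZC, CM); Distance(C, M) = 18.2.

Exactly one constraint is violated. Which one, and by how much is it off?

Distance(C, M) = 18.2 — off by 4.00.

K = (0.00, 0.00) ✓; KZ at -61.10° ✓; |KZ| = 39.60 ✓; ∠KZC = 136.6° ✓; |ZC| = 24.10 ✓; ∠(ZC, CM) = 90.00° ✓; |CM| = 14.20 ✗.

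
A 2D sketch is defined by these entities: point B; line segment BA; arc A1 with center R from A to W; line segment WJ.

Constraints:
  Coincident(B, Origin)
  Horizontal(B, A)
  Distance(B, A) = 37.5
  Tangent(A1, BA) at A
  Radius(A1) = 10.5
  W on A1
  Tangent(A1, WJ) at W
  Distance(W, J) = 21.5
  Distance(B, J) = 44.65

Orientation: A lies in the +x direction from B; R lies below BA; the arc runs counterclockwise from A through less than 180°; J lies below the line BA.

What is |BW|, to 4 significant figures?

29.57

B is at the origin; BA is horizontal with |BA| = 37.5 and A on the +x side, so A = (37.50, 0.000). The tangent condition forces RA to be normal to BA, so R = A + (0, -10.5) = (37.50, -10.50). Since RW ⟂ WJ (tangency), |RJ| = √(10.5² + 21.5²) = 23.93 regardless of where W sits on A1. So J lies on both circle(B, 44.65) and circle(R, 23.93); the below-BA intersection is J = (29.88, -33.18). W is the foot of the tangent from J: W = (27.09, -11.86).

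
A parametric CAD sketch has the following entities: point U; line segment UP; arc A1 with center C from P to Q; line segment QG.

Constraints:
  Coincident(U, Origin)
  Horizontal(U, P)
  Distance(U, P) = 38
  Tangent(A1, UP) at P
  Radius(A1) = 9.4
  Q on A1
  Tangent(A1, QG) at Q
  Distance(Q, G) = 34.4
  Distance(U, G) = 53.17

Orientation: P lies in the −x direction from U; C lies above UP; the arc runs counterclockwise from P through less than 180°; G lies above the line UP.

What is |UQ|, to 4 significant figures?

30.21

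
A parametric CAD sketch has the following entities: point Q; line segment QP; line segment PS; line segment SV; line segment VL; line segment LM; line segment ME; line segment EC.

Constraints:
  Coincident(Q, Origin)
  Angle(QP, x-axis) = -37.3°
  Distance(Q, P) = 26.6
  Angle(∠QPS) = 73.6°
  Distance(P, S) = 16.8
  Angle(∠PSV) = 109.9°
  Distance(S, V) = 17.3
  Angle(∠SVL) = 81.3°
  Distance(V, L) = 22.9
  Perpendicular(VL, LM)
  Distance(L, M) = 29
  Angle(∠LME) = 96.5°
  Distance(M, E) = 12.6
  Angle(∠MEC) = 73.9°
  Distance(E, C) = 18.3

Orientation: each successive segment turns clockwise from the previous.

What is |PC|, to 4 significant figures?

9.787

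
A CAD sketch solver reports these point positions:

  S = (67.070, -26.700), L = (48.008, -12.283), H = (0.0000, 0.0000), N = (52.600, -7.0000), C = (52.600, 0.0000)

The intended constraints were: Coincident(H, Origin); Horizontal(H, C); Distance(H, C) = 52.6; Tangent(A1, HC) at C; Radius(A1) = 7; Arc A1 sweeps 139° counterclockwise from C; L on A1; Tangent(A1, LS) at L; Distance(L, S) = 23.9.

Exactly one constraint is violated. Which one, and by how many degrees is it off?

Tangent(A1, LS) at L — off by 3.90°.

H = (0.00, 0.00) ✓; H.y = 0.00, C.y = 0.00 ✓; |HC| = 52.60 ✓; ∠(NC, CH) = 90.00° ✓; |NC| = 7.000 ✓; bearing(N→L) − bearing(N→C) = 139.0° ✓; |NL| = 7.000 ✓; ∠(NL, LS) = 86.10° ✗; |LS| = 23.90 ✓.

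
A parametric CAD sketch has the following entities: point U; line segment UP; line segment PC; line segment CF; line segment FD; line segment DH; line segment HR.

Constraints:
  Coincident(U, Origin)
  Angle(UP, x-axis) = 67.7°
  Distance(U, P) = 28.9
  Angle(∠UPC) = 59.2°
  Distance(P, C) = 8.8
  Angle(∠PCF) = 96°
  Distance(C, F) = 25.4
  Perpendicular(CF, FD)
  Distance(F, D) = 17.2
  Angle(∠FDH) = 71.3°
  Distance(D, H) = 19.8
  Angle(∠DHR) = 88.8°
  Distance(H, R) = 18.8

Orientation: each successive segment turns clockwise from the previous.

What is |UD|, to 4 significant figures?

20.57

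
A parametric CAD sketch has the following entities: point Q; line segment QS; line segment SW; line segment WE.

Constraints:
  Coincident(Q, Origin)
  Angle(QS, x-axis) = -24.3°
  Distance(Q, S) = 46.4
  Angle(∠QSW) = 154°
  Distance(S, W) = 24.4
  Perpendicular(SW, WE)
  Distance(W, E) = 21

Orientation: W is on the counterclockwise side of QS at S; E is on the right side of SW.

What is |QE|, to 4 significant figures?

77.97

Q is at the origin; QS runs at -24.3° with length 46.4, so S = 46.4·(cos -24.3°, sin -24.3°) = (42.29, -19.09). ∠QSW = 154.0°, so SW runs at -24.3° + (180° − 154.0°) = 1.700° from the x-axis; with |SW| = 24.4, W = S + 24.4·(cos 1.700°, sin 1.700°) = (66.68, -18.37). SW is perpendicular to WE; with |WE| = 21.0 on the right of SW, E = W + 21.0·(0.02967, -0.9996) = (67.30, -39.36). Then |QE| = |E − Q| = 77.97.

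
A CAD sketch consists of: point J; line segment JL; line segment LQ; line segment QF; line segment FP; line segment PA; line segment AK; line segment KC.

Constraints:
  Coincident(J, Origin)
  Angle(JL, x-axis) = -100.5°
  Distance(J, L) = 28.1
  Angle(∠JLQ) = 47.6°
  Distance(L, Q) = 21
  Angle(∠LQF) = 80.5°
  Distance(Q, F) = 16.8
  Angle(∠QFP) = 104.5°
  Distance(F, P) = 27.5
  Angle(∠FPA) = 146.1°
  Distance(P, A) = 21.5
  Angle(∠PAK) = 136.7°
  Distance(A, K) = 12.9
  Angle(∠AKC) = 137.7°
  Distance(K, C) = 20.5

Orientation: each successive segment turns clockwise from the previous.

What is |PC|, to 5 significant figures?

43.720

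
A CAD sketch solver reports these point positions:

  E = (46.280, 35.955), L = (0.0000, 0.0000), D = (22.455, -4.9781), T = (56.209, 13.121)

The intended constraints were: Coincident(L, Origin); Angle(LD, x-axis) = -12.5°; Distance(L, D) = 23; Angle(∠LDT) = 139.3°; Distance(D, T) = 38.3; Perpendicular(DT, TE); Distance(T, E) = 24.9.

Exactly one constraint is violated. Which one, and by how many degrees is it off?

Perpendicular(DT, TE) — off by 4.70°.

L = (0.00, 0.00) ✓; LD at -12.50° ✓; |LD| = 23.00 ✓; ∠LDT = 139.3° ✓; |DT| = 38.30 ✓; ∠(DT, TE) = 85.30° ✗; |TE| = 24.90 ✓.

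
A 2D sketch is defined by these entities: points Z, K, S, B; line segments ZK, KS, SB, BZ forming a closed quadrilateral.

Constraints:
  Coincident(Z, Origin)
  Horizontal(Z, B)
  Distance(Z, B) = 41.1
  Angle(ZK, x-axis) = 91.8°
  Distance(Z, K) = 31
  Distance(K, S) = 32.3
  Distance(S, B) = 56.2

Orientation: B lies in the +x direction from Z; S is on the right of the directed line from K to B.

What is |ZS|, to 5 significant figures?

15.189

Checks: |KS| = 32.30 ✓; |SB| = 56.20 ✓.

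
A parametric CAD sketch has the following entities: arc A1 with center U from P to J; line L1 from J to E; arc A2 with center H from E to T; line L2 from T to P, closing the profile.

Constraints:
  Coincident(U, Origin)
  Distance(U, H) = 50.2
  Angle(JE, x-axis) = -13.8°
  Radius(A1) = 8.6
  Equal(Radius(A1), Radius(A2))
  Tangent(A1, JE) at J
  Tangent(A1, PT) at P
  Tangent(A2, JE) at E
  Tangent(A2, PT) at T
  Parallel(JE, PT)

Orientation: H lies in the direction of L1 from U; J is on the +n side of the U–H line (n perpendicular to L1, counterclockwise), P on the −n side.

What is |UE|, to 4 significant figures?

50.93

The slot axis is L1's direction at -13.8°, so u = (cos -13.8°, sin -13.8°) = (0.9711, -0.2385) and n = (−sin -13.8°, cos -13.8°) = (0.2385, 0.9711). U is at the origin and H lies 50.2 along u from U, so H = 50.2·u = (48.75, -11.97). Tangency of A1 to both parallel lines with radius 8.6 puts J and P at U ± 8.6·n: J = (2.051, 8.352), P = (-2.051, -8.352). Equal radii place E and T the same way about H: E = H + 8.6·n = (50.80, -3.623), T = H − 8.6·n = (46.70, -20.33). Then |UE| = |E − U| = 50.93.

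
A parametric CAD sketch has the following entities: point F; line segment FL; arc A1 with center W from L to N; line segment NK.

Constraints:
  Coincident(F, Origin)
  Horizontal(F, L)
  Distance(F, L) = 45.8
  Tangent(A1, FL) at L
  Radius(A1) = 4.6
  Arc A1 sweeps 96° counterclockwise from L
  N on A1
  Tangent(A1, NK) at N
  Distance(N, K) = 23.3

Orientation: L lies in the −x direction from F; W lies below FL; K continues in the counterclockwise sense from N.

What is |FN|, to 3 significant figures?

50.6

F is at the origin; FL is horizontal with |FL| = 45.8 and L on the −x side, so L = (-45.8, 0.00). Since A1 is tangent to FL there, WL ⟂ FL, so W = L + (0, -4.6) = (-45.8, -4.60). On A1, L sits at bearing 90° from W; a 96° counterclockwise sweep puts N at bearing 186°, so N = W + 4.6·(cos 186°, sin 186°) = (-50.4, -5.08). Then |FN| = |N − F| = 50.6.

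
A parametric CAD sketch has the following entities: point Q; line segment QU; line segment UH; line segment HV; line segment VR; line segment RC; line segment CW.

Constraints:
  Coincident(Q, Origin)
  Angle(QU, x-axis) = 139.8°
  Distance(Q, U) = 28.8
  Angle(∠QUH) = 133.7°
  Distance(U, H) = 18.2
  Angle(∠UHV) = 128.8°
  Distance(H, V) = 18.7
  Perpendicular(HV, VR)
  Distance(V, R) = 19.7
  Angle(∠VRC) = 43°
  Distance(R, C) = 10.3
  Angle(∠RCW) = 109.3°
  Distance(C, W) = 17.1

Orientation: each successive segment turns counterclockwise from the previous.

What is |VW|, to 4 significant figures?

3.114

∠VRC = 43.0° gives RC at 104.3° from the x-axis; with |RC| = 10.3, C = (-36.16, 0.2571). ∠RCW = 109.3° gives CW at 175.0° from the x-axis; with |CW| = 17.1, W = (-53.20, 1.747). Then |VW| = |W − V| = 3.114.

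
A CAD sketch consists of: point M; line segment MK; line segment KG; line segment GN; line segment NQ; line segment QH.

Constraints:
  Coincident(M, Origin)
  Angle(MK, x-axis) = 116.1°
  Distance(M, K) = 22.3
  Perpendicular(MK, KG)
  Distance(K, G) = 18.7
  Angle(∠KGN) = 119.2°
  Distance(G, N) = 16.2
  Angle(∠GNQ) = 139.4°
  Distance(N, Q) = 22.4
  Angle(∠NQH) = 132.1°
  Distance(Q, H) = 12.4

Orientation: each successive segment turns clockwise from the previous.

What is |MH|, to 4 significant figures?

23.19

M is at the origin; MK runs at 116.1° with length 22.3, so K = (-9.811, 20.03). The perpendicularity gives KG at right angles to MK, so KG runs at 26.10°; with |KG| = 18.7, G = (6.982, 28.25). ∠KGN = 119.2° gives GN at -34.70° from the x-axis; with |GN| = 16.2, N = (20.30, 19.03). ∠GNQ = 139.4° gives NQ at -75.30° from the x-axis; with |NQ| = 22.4, Q = (25.99, -2.636). ∠NQH = 132.1° gives QH at -123.2° from the x-axis; with |QH| = 12.4, H = (19.20, -13.01). Then |MH| = |H − M| = 23.19.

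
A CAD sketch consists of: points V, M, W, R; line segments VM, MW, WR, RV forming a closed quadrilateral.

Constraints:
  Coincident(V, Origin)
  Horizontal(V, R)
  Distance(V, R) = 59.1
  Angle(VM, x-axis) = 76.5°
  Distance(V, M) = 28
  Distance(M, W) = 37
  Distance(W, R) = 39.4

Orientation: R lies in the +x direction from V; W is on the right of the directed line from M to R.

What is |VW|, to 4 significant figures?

21.55

Checks: |MW| = 37.00 ✓; |WR| = 39.40 ✓.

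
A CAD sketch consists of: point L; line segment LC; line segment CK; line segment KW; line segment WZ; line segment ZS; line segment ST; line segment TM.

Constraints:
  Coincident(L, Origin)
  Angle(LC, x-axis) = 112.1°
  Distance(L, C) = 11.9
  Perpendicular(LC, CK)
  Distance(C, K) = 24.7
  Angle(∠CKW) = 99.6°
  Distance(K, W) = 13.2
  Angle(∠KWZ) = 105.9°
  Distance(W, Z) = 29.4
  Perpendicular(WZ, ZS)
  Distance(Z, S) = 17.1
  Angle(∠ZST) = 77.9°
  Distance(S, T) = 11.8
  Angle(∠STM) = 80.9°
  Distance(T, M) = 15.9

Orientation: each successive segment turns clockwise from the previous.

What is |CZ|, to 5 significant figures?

25.675

∠CKW = 99.6° gives KW at -58.300° from the x-axis; with |KW| = 13.2, W = (25.344, 9.0877). ∠KWZ = 105.9° gives WZ at -132.40° from the x-axis; with |WZ| = 29.4, Z = (5.5199, -12.623). Then |CZ| = |Z − C| = 25.675.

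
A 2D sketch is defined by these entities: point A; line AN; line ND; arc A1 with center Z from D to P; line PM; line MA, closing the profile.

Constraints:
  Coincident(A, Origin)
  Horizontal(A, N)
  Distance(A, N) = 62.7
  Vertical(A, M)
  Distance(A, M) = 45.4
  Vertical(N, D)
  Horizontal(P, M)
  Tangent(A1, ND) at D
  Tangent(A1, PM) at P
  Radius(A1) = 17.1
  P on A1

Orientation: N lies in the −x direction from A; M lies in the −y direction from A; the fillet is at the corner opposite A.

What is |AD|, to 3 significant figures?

68.8

The virtual corner opposite A is at (-62.7, -45.4). A1 meets ND tangentially, so ZD is at right angles to ND and the tangent condition forces ZP to be normal to PM, with radius 17.1, so the center Z sits 17.1 in from both sides at Z = (-45.6, -28.3). That places the tangent points at D = (-62.7, -28.3) on ND and P = (-45.6, -45.4) on PM. Then |AD| = |D − A| = 68.8.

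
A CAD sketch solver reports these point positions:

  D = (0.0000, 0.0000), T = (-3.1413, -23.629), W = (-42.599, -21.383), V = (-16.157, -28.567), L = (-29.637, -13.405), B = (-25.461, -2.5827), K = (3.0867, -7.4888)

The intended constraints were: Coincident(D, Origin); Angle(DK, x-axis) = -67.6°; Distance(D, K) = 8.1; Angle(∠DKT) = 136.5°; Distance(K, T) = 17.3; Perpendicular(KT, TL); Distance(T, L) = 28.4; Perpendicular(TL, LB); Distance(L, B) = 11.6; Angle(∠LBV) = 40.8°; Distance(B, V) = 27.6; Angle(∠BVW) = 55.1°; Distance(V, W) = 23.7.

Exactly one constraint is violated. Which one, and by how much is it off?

Distance(V, W) = 23.7 — off by 3.70.

D = (0.00, 0.00) ✓; DK at -67.60° ✓; |DK| = 8.100 ✓; ∠DKT = 136.5° ✓; |KT| = 17.30 ✓; ∠(KT, TL) = 90.00° ✓; |TL| = 28.40 ✓; ∠(TL, LB) = 90.00° ✓; |LB| = 11.60 ✓; ∠LBV = 40.80° ✓; |BV| = 27.60 ✓; ∠BVW = 55.10° ✓; |VW| = 27.40 ✗.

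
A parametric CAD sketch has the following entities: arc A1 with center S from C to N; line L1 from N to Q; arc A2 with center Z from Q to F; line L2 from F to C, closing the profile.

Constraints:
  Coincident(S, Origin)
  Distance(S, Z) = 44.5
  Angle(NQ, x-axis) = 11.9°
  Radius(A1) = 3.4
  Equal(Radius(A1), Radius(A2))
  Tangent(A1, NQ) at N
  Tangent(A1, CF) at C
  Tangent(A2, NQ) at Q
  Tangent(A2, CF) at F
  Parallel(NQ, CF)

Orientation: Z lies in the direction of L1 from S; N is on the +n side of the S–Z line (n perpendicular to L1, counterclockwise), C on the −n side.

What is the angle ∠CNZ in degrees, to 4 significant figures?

85.63°

The slot axis is L1's direction at 11.9°, so u = (cos 11.9°, sin 11.9°) = (0.9785, 0.2062) and n = (−sin 11.9°, cos 11.9°) = (-0.2062, 0.9785). S is at the origin and Z lies 44.5 along u from S, so Z = 44.5·u = (43.54, 9.176). Tangency of A1 to both parallel lines with radius 3.4 puts N and C at S ± 3.4·n: N = (-0.7011, 3.327), C = (0.7011, -3.327). Then cos ∠CNZ = NC·NZ / (|NC||NZ|), giving 85.63°.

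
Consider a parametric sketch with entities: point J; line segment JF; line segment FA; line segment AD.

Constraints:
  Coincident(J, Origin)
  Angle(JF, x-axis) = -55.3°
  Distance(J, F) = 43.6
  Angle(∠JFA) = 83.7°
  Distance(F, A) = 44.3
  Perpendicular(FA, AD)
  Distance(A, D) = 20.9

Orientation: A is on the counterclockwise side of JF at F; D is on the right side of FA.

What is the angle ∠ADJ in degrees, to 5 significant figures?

31.598°

∠JFA = 83.7°, so FA runs at -55.3° + (180° − 83.7°) = 41.000° from the x-axis; with |FA| = 44.3, A = F + 44.3·(cos 41.000°, sin 41.000°) = (58.254, -6.7821). FA ⟂ AD; with |AD| = 20.9 on the right of FA, D = A + 20.9·(0.65606, -0.75471) = (71.966, -22.555). Then cos ∠ADJ = DA·DJ / (|DA||DJ|), giving 31.598°.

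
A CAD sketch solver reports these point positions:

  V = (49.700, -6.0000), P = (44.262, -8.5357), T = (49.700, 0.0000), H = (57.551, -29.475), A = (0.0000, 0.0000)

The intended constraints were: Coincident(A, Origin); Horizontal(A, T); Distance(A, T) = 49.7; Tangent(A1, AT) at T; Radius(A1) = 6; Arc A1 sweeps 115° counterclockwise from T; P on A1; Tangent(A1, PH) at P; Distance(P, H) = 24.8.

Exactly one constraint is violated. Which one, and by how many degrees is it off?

Tangent(A1, PH) at P — off by 7.40°.

A = (0.00, 0.00) ✓; A.y = 0.00, T.y = 0.00 ✓; |AT| = 49.70 ✓; ∠(VT, TA) = 90.00° ✓; |VT| = 6.000 ✓; bearing(V→P) − bearing(V→T) = 115.0° ✓; |VP| = 6.000 ✓; ∠(VP, PH) = 82.60° ✗; |PH| = 24.80 ✓.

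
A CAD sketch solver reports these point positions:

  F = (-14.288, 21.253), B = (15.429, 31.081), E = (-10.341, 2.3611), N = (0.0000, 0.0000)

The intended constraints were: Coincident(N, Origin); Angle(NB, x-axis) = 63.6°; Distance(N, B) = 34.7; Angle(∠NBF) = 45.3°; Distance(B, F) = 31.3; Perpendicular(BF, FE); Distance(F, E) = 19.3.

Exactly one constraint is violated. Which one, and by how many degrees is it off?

Perpendicular(BF, FE) — off by 6.50°.

N = (0.00, 0.00) ✓; NB at 63.60° ✓; |NB| = 34.70 ✓; ∠NBF = 45.30° ✓; |BF| = 31.30 ✓; ∠(BF, FE) = 83.50° ✗; |FE| = 19.30 ✓.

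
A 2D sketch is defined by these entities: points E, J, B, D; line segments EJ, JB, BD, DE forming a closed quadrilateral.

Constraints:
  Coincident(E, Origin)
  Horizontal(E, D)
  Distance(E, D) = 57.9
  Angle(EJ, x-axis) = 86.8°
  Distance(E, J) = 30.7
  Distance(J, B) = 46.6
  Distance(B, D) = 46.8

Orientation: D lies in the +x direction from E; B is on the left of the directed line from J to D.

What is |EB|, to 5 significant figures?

64.505

Checks: |JB| = 46.60 ✓; |BD| = 46.80 ✓.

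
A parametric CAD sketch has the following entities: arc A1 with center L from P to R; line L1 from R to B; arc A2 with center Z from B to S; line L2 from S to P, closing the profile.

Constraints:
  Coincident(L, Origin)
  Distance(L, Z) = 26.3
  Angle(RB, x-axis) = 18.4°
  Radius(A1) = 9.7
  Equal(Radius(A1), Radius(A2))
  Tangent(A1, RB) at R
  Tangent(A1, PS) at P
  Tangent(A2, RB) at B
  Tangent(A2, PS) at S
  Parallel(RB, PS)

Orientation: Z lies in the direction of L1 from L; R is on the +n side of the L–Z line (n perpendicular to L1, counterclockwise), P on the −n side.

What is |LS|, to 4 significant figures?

28.03

The slot axis is L1's direction at 18.4°, so u = (cos 18.4°, sin 18.4°) = (0.9489, 0.3156) and n = (−sin 18.4°, cos 18.4°) = (-0.3156, 0.9489). L is at the origin and Z lies 26.3 along u from L, so Z = 26.3·u = (24.96, 8.302). Tangency of A1 to both parallel lines with radius 9.7 puts R and P at L ± 9.7·n: R = (-3.062, 9.204), P = (3.062, -9.204). Equal radii place B and S the same way about Z: B = Z + 9.7·n = (21.89, 17.51), S = Z − 9.7·n = (28.02, -0.9025). Then |LS| = |S − L| = 28.03.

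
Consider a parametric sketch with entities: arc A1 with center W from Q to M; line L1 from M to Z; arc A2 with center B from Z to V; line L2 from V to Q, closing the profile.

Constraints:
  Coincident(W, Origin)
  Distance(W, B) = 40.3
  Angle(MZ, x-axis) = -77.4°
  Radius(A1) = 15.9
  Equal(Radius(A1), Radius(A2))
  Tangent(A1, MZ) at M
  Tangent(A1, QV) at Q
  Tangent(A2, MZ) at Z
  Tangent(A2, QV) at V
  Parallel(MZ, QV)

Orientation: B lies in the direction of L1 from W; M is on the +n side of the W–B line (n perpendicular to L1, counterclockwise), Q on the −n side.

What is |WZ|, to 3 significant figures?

43.3

The slot axis is L1's direction at -77.4°, so u = (cos -77.4°, sin -77.4°) = (0.218, -0.976) and n = (−sin -77.4°, cos -77.4°) = (0.976, 0.218). W is at the origin and B lies 40.3 along u from W, so B = 40.3·u = (8.79, -39.3). Tangency of A1 to both parallel lines with radius 15.9 puts M and Q at W ± 15.9·n: M = (15.5, 3.47), Q = (-15.5, -3.47). Equal radii place Z and V the same way about B: Z = B + 15.9·n = (24.3, -35.9), V = B − 15.9·n = (-6.73, -42.8). Then |WZ| = |Z − W| = 43.3.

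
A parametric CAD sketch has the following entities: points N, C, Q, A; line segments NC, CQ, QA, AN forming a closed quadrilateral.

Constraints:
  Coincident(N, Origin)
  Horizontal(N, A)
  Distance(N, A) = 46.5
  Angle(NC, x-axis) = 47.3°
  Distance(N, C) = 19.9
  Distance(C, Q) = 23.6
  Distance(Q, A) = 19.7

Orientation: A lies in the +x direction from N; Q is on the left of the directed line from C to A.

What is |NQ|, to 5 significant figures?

40.771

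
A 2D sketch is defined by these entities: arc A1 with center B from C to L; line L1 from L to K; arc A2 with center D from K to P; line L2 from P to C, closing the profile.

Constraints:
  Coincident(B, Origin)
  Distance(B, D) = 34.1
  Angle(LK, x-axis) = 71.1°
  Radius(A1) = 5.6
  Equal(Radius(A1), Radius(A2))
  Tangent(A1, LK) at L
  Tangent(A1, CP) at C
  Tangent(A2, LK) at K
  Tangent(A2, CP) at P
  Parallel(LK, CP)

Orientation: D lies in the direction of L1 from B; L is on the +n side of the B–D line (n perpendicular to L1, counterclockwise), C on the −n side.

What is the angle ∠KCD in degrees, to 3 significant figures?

8.86°

Tangency of A1 to both parallel lines with radius 5.6 puts L and C at B ± 5.6·n: L = (-5.30, 1.81), C = (5.30, -1.81). Equal radii place K and P the same way about D: K = D + 5.6·n = (5.75, 34.1), P = D − 5.6·n = (16.3, 30.4). Then cos ∠KCD = CK·CD / (|CK||CD|), giving 8.86°.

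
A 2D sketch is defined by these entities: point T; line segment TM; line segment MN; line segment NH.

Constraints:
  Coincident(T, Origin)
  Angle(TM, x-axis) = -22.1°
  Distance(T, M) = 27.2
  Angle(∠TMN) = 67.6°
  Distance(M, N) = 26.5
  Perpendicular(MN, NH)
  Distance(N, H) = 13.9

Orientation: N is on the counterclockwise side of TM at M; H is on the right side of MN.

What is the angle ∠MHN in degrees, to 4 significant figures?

62.32°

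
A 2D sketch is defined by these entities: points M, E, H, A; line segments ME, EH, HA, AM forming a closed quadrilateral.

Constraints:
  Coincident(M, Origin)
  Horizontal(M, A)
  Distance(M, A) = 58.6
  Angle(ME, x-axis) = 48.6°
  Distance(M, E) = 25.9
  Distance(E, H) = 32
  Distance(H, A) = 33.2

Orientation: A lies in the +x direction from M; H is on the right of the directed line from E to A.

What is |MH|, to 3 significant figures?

29.4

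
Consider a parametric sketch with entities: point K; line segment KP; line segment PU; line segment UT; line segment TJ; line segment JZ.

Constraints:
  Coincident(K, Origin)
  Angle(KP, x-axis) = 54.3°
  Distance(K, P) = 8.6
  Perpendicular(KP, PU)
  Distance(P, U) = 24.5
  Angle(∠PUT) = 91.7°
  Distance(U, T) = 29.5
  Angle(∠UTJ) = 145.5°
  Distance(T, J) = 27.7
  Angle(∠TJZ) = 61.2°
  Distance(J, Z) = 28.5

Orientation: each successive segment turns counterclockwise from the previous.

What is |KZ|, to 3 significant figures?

19.4

K is at the origin; KP runs at 54.3° with length 8.6, so P = (5.02, 6.98). The perpendicularity gives PU at right angles to KP, so PU runs at 144°; with |PU| = 24.5, U = (-14.9, 21.3). ∠PUT = 91.7° gives UT at -127° from the x-axis; with |UT| = 29.5, T = (-32.8, -2.15). ∠UTJ = 145.5° gives TJ at -92.9° from the x-axis; with |TJ| = 27.7, J = (-34.2, -29.8). ∠TJZ = 61.2° gives JZ at 25.9° from the x-axis; with |JZ| = 28.5, Z = (-8.56, -17.4). Then |KZ| = |Z − K| = 19.4.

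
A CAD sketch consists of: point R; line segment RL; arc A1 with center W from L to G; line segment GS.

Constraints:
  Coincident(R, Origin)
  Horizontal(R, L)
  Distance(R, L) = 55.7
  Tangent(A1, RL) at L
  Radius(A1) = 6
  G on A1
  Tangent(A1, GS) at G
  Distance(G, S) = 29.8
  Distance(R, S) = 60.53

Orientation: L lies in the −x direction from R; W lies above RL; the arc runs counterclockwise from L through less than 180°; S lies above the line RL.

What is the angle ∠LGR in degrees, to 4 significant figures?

129.0°

Checks: |WG| = 6.000 ✓; ∠(WG, GS) = 90.00° ✓; |GS| = 29.80 ✓; |RS| = 60.53 ✓.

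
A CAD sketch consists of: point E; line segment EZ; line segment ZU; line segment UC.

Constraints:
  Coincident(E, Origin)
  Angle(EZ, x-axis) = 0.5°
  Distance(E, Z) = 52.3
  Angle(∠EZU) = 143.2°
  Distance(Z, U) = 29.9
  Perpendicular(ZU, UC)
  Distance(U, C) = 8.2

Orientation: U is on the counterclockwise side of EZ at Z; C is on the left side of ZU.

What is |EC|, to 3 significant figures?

75.4

E is at the origin; EZ runs at 0.5° with length 52.3, so Z = 52.3·(cos 0.5°, sin 0.5°) = (52.3, 0.456). ∠EZU = 143.2°, so ZU runs at 0.5° + (180° − 143.2°) = 37.3° from the x-axis; with |ZU| = 29.9, U = Z + 29.9·(cos 37.3°, sin 37.3°) = (76.1, 18.6). The perpendicularity gives UC at right angles to ZU; with |UC| = 8.2 on the left of ZU, C = U + 8.2·(-0.606, 0.795) = (71.1, 25.1). Then |EC| = |C − E| = 75.4.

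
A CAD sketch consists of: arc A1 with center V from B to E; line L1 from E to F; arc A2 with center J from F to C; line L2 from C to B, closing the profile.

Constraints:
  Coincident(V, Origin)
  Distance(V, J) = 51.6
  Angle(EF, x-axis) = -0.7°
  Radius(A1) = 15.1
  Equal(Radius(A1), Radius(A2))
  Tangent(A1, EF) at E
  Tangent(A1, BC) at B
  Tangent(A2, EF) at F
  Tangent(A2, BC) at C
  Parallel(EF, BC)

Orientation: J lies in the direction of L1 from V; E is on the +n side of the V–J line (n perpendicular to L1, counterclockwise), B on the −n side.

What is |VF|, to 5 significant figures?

53.764

The slot axis is L1's direction at -0.7°, so u = (cos -0.7°, sin -0.7°) = (0.99993, -0.012217) and n = (−sin -0.7°, cos -0.7°) = (0.012217, 0.99993). V is at the origin and J lies 51.6 along u from V, so J = 51.6·u = (51.596, -0.63040). Tangency of A1 to both parallel lines with radius 15.1 puts E and B at V ± 15.1·n: E = (0.18448, 15.099), B = (-0.18448, -15.099). Equal radii place F and C the same way about J: F = J + 15.1·n = (51.781, 14.468), C = J − 15.1·n = (51.412, -15.729). Then |VF| = |F − V| = 53.764.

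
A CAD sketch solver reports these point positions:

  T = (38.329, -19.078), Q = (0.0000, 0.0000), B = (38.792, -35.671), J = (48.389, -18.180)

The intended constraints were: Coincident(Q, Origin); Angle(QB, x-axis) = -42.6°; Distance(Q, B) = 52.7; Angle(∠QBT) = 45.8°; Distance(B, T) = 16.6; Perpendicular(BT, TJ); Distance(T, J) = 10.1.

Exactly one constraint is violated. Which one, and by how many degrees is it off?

Perpendicular(BT, TJ) — off by 3.50°.

Q = (0.00, 0.00) ✓; QB at -42.60° ✓; |QB| = 52.70 ✓; ∠QBT = 45.80° ✓; |BT| = 16.60 ✓; ∠(BT, TJ) = 86.50° ✗; |TJ| = 10.10 ✓.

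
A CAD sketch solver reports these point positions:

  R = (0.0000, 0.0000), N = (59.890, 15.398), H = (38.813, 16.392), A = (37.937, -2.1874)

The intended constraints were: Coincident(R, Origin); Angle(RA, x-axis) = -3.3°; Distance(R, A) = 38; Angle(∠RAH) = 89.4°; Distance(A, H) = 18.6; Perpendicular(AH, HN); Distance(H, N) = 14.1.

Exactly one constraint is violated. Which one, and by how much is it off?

Distance(H, N) = 14.1 — off by 7.00.

R = (0.00, 0.00) ✓; RA at -3.300° ✓; |RA| = 38.00 ✓; ∠RAH = 89.40° ✓; |AH| = 18.60 ✓; ∠(AH, HN) = 90.00° ✓; |HN| = 21.10 ✗.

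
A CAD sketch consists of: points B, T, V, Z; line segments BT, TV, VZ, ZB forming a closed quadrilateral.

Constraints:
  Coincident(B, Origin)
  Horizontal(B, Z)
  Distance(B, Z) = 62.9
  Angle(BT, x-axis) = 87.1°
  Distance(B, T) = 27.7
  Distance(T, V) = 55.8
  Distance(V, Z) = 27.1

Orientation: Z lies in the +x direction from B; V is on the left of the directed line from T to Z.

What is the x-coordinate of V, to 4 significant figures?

57.19

Checks: |TV| = 55.80 ✓; |VZ| = 27.10 ✓.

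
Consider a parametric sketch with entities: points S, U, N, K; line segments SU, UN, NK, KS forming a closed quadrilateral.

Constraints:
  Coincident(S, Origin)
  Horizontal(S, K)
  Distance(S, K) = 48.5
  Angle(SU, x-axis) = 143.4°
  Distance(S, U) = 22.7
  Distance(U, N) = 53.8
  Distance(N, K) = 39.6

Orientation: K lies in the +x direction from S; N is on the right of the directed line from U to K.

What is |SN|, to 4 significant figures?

31.74

Checks: |UN| = 53.80 ✓; |NK| = 39.60 ✓.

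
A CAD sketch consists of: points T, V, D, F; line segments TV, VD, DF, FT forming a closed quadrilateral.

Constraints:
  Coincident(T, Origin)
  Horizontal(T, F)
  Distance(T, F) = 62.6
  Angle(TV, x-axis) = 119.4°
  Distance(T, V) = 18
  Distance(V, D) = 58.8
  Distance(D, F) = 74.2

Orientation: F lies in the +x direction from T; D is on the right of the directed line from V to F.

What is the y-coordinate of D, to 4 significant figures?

-42.19

Checks: |TF| = 62.60 ✓; |TV| = 18.00 ✓; |VD| = 58.80 ✓; |DF| = 74.20 ✓.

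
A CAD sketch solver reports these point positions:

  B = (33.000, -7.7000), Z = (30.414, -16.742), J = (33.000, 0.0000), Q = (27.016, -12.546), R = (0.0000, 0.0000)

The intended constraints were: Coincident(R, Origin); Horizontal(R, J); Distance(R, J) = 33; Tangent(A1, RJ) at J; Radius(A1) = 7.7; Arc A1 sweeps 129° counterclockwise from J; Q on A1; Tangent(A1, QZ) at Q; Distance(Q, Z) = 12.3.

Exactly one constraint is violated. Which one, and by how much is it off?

Distance(Q, Z) = 12.3 — off by 6.90.

R = (0.00, 0.00) ✓; R.y = 0.00, J.y = 0.00 ✓; |RJ| = 33.00 ✓; ∠(BJ, JR) = 90.00° ✓; |BJ| = 7.700 ✓; bearing(B→Q) − bearing(B→J) = 129.0° ✓; |BQ| = 7.700 ✓; ∠(BQ, QZ) = 90.00° ✓; |QZ| = 5.399 ✗.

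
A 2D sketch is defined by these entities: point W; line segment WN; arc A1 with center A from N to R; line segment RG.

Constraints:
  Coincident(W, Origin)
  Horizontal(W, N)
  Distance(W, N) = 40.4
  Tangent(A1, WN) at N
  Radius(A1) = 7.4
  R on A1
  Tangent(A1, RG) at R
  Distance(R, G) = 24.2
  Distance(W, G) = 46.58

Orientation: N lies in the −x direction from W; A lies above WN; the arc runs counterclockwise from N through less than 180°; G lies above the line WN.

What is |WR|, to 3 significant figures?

33.9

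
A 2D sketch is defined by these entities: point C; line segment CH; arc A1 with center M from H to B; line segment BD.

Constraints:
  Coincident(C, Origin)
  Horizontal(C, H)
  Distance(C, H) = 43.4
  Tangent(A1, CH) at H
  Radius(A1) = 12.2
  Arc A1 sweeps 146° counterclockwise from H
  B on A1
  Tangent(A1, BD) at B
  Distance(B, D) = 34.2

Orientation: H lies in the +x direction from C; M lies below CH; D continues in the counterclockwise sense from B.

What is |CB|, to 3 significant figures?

42.8

C is at the origin; C and H share the same y with |CH| = 43.4 and H on the +x side, so H = (43.4, 0.00). Tangency of A1 to CH means the radius MH is perpendicular to CH, so M = H + (0, -12.2) = (43.4, -12.2). On A1, H sits at bearing 90° from M; a 146° counterclockwise sweep puts B at bearing 236°, so B = M + 12.2·(cos 236°, sin 236°) = (36.6, -22.3). Then |CB| = |B − C| = 42.8.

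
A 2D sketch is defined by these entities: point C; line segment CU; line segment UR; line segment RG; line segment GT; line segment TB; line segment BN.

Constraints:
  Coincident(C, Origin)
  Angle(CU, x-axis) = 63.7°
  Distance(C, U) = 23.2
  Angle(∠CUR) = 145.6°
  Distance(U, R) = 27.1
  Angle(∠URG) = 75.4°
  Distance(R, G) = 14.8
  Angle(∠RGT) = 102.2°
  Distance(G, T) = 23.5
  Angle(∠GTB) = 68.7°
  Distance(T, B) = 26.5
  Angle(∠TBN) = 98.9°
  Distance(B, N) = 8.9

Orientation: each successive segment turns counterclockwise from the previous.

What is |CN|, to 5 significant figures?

44.041

C is at the origin; CU runs at 63.7° with length 23.2, so U = (10.279, 20.798). ∠CUR = 145.6° gives UR at 98.100° from the x-axis; with |UR| = 27.1, R = (6.4608, 47.628). ∠URG = 75.4° gives RG at -157.30° from the x-axis; with |RG| = 14.8, G = (-7.1927, 41.917). ∠RGT = 102.2° gives GT at -79.500° from the x-axis; with |GT| = 23.5, T = (-2.9102, 18.810). ∠GTB = 68.7° gives TB at 31.800° from the x-axis; with |TB| = 26.5, B = (19.612, 32.775). ∠TBN = 98.9° gives BN at 112.90° from the x-axis; with |BN| = 8.9, N = (16.149, 40.973). Then |CN| = |N − C| = 44.041.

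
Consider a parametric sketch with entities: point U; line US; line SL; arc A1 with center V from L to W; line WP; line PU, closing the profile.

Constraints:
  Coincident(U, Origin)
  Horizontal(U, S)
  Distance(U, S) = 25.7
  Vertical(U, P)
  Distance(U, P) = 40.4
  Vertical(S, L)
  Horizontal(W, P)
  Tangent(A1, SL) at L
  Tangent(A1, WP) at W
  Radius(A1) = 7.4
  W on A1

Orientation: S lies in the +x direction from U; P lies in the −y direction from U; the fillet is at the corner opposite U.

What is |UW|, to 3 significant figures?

44.4

The virtual corner opposite U is at (25.7, -40.4). Tangency of A1 to SL means the radius VL is perpendicular to SL and A1 meets WP tangentially, so VW is at right angles to WP, with radius 7.4, so the center V sits 7.4 in from both sides at V = (18.3, -33.0). That places the tangent points at L = (25.7, -33.0) on SL and W = (18.3, -40.4) on WP. Then |UW| = |W − U| = 44.4.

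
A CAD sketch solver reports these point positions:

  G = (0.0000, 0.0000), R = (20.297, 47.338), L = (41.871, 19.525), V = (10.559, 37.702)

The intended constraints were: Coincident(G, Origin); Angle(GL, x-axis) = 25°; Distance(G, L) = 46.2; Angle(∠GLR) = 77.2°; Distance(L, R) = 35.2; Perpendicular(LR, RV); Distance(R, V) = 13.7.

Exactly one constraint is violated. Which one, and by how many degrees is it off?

Perpendicular(LR, RV) — off by 6.90°.

G = (0.00, 0.00) ✓; GL at 25.00° ✓; |GL| = 46.20 ✓; ∠GLR = 77.20° ✓; |LR| = 35.20 ✓; ∠(LR, RV) = 96.90° ✗; |RV| = 13.70 ✓.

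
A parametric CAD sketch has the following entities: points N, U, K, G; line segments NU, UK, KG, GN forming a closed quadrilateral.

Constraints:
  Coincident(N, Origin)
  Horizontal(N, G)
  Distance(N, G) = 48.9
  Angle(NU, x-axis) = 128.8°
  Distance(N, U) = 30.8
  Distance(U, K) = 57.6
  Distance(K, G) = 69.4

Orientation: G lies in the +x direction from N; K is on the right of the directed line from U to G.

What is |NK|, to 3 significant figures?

35.3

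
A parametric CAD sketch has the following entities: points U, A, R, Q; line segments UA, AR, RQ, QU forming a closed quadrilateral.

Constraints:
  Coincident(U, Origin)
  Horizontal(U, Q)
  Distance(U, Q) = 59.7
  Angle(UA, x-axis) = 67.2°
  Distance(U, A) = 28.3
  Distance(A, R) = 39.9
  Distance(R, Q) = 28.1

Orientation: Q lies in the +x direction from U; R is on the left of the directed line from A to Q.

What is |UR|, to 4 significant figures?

57.43

U is at the origin; UQ is horizontal with |UQ| = 59.7 and Q in +x, so Q = (59.7, 0). UA runs at 67.2° with |UA| = 28.3, so A = (10.97, 26.09). R is determined by |AR| = 39.9 and |RQ| = 28.1 together: it lies at the intersection of circle(A, 39.9) and circle(Q, 28.1). With |AQ| = 55.28, the foot of the radical line on AQ is 34.90 from A and the perpendicular offset is √(39.9² − 34.90²) = 19.35. Taking the left-of-AQ solution: R = (50.86, 26.67).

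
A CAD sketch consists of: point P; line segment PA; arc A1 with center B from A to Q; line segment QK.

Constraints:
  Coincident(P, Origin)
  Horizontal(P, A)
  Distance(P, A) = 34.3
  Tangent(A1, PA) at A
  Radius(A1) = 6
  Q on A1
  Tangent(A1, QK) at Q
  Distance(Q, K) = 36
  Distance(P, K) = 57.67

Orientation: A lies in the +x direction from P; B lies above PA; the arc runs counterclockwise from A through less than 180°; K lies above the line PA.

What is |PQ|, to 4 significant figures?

40.77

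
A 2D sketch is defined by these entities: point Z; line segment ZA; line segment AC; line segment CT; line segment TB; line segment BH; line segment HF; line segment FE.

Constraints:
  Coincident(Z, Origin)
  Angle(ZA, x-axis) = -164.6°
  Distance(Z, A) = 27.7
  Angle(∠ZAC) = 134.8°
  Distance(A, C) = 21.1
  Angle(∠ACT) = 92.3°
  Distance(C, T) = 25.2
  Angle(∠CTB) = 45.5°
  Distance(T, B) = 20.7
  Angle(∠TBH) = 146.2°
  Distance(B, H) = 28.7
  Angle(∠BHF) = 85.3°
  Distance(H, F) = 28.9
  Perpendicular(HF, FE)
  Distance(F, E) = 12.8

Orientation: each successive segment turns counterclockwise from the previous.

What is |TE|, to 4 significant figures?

34.80

Z is at the origin; ZA runs at -164.6° with length 27.7, so A = (-26.71, -7.356). ∠ZAC = 134.8° gives AC at -119.4° from the x-axis; with |AC| = 21.1, C = (-37.06, -25.74). ∠ACT = 92.3° gives CT at -31.70° from the x-axis; with |CT| = 25.2, T = (-15.62, -38.98). ∠CTB = 45.5° gives TB at 102.8° from the x-axis; with |TB| = 20.7, B = (-20.21, -18.79). ∠TBH = 146.2° gives BH at 136.6° from the x-axis; with |BH| = 28.7, H = (-41.06, 0.9246). ∠BHF = 85.3° gives HF at -128.7° from the x-axis; with |HF| = 28.9, F = (-59.13, -21.63). The perpendicularity gives FE at right angles to HF, so FE runs at -38.70°; with |FE| = 12.8, E = (-49.14, -29.63). Then |TE| = |E − T| = 34.80.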